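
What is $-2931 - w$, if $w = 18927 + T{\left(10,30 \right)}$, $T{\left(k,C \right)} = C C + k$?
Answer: $-22768$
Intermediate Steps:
$T{\left(k,C \right)} = k + C^{2}$ ($T{\left(k,C \right)} = C^{2} + k = k + C^{2}$)
$w = 19837$ ($w = 18927 + \left(10 + 30^{2}\right) = 18927 + \left(10 + 900\right) = 18927 + 910 = 19837$)
$-2931 - w = -2931 - 19837 = -22768$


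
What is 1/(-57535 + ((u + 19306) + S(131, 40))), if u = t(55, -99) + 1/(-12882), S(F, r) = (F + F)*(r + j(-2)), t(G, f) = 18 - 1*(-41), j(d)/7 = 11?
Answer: -12882/96821113 ≈ -0.00013305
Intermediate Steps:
j(d) = 77 (j(d) = 7*11 = 77)
t(G, f) = 59 (t(G, f) = 18 + 41 = 59)
S(F, r) = 2*F*(77 + r) (S(F, r) = (F + F)*(r + 77) = (2*F)*(77 + r) = 2*F*(77 + r))
u = 760037/12882 (u = 59 + 1/(-12882) = 59 - 1/12882 = 760037/12882 ≈ 59.000)
1/(-57535 + ((u + 19306) + S(131, 40))) = 1/(-57535 + ((760037/12882 + 19306) + 2*131*(77 + 40))) = 1/(-57535 + (249459929/12882 + 2*131*117)) = 1/(-57535 + (249459929/12882 + 30654)) = 1/(-57535 + 644344757/12882) = 1/(-96821113/12882) = -12882/96821113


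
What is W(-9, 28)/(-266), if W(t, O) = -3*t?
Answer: -27/266 ≈ -0.10150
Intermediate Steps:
W(-9, 28)/(-266) = -3*(-9)/(-266) = 27*(-1/266) = -27/266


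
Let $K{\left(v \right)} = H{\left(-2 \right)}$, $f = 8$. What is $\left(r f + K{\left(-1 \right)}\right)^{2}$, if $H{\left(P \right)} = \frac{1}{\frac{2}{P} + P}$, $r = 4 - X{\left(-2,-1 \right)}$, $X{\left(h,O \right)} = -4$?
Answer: $\frac{36481}{9} \approx 4053.4$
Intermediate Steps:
$r = 8$ ($r = 4 - -4 = 4 + 4 = 8$)
$H{\left(P \right)} = \frac{1}{P + \frac{2}{P}}$
$K{\left(v \right)} = - \frac{1}{3}$ ($K{\left(v \right)} = - \frac{2}{2 + \left(-2\right)^{2}} = - \frac{2}{2 + 4} = - \frac{2}{6} = \left(-2\right) \frac{1}{6} = - \frac{1}{3}$)
$\left(r f + K{\left(-1 \right)}\right)^{2} = \left(8 \cdot 8 - \frac{1}{3}\right)^{2} = \left(64 - \frac{1}{3}\right)^{2} = \left(\frac{191}{3}\right)^{2} = \frac{36481}{9}$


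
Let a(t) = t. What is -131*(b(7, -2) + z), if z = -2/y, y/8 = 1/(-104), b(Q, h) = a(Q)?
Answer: -4323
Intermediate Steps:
b(Q, h) = Q
y = -1/13 (y = 8/(-104) = 8*(-1/104) = -1/13 ≈ -0.076923)
z = 26 (z = -2/(-1/13) = -2*(-13) = 26)
-131*(b(7, -2) + z) = -131*(7 + 26) = -131*33 = -4323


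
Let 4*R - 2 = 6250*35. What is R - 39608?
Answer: 15080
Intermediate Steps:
R = 54688 (R = ½ + (6250*35)/4 = ½ + (¼)*218750 = ½ + 109375/2 = 54688)
R - 39608 = 54688 - 39608 = 15080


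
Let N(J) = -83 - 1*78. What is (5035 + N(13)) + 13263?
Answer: 18137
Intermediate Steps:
N(J) = -161 (N(J) = -83 - 78 = -161)
(5035 + N(13)) + 13263 = (5035 - 161) + 13263 = 4874 + 13263 = 18137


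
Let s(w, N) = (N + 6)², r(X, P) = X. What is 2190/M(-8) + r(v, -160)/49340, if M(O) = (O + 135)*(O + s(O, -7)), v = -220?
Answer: -5412509/2193163 ≈ -2.4679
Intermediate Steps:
s(w, N) = (6 + N)²
M(O) = (1 + O)*(135 + O) (M(O) = (O + 135)*(O + (6 - 7)²) = (135 + O)*(O + (-1)²) = (135 + O)*(O + 1) = (135 + O)*(1 + O) = (1 + O)*(135 + O))
2190/M(-8) + r(v, -160)/49340 = 2190/(135 + (-8)² + 136*(-8)) - 220/49340 = 2190/(135 + 64 - 1088) - 220*1/49340 = 2190/(-889) - 11/2467 = 2190*(-1/889) - 11/2467 = -2190/889 - 11/2467 = -5412509/2193163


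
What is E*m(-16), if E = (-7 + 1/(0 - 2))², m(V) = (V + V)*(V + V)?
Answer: 57600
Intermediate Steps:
m(V) = 4*V² (m(V) = (2*V)*(2*V) = 4*V²)
E = 225/4 (E = (-7 + 1/(-2))² = (-7 - ½)² = (-15/2)² = 225/4 ≈ 56.250)
E*m(-16) = 225*(4*(-16)²)/4 = 225*(4*256)/4 = (225/4)*1024 = 57600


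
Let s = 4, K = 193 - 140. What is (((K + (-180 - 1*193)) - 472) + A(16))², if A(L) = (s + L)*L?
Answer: 222784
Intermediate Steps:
K = 53
A(L) = L*(4 + L) (A(L) = (4 + L)*L = L*(4 + L))
(((K + (-180 - 1*193)) - 472) + A(16))² = (((53 + (-180 - 1*193)) - 472) + 16*(4 + 16))² = (((53 + (-180 - 193)) - 472) + 16*20)² = (((53 - 373) - 472) + 320)² = ((-320 - 472) + 320)² = (-792 + 320)² = (-472)² = 222784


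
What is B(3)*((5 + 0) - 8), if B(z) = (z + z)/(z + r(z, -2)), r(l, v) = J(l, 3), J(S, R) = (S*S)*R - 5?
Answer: -18/25 ≈ -0.72000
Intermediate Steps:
J(S, R) = -5 + R*S² (J(S, R) = S²*R - 5 = R*S² - 5 = -5 + R*S²)
r(l, v) = -5 + 3*l²
B(z) = 2*z/(-5 + z + 3*z²) (B(z) = (z + z)/(z + (-5 + 3*z²)) = (2*z)/(-5 + z + 3*z²) = 2*z/(-5 + z + 3*z²))
B(3)*((5 + 0) - 8) = (2*3/(-5 + 3 + 3*3²))*((5 + 0) - 8) = (2*3/(-5 + 3 + 3*9))*(5 - 8) = (2*3/(-5 + 3 + 27))*(-3) = (2*3/25)*(-3) = (2*3*(1/25))*(-3) = (6/25)*(-3) = -18/25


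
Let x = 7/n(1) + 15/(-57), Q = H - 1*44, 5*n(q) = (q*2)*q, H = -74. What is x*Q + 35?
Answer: -37980/19 ≈ -1998.9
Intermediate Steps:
n(q) = 2*q²/5 (n(q) = ((q*2)*q)/5 = ((2*q)*q)/5 = (2*q²)/5 = 2*q²/5)
Q = -118 (Q = -74 - 1*44 = -74 - 44 = -118)
x = 655/38 (x = 7/(((⅖)*1²)) + 15/(-57) = 7/(((⅖)*1)) + 15*(-1/57) = 7/(⅖) - 5/19 = 7*(5/2) - 5/19 = 35/2 - 5/19 = 655/38 ≈ 17.237)
x*Q + 35 = (655/38)*(-118) + 35 = -38645/19 + 35 = -37980/19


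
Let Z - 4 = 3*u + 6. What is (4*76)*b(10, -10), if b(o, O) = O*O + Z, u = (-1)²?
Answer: 34352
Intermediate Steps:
u = 1
Z = 13 (Z = 4 + (3*1 + 6) = 4 + (3 + 6) = 4 + 9 = 13)
b(o, O) = 13 + O² (b(o, O) = O*O + 13 = O² + 13 = 13 + O²)
(4*76)*b(10, -10) = (4*76)*(13 + (-10)²) = 304*(13 + 100) = 304*113 = 34352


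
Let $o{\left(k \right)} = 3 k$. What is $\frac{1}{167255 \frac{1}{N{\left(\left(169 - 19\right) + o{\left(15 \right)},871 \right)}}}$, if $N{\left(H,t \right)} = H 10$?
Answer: $\frac{390}{33451} \approx 0.011659$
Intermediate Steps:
$N{\left(H,t \right)} = 10 H$
$\frac{1}{167255 \frac{1}{N{\left(\left(169 - 19\right) + o{\left(15 \right)},871 \right)}}} = \frac{1}{167255 \frac{1}{10 \left(\left(169 - 19\right) + 3 \cdot 15\right)}} = \frac{1}{167255 \frac{1}{10 \left(150 + 45\right)}} = \frac{1}{167255 \frac{1}{10 \cdot 195}} = \frac{1}{167255 \cdot \frac{1}{1950}} = \frac{1}{\frac{33451}{390}} = \frac{390}{33451}$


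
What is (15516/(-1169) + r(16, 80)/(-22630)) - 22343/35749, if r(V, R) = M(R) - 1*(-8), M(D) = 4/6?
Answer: -2816544940964/202654467435 ≈ -13.898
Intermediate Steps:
M(D) = ⅔ (M(D) = 4*(⅙) = ⅔)
r(V, R) = 26/3 (r(V, R) = ⅔ - 1*(-8) = ⅔ + 8 = 26/3)
(15516/(-1169) + r(16, 80)/(-22630)) - 22343/35749 = (15516/(-1169) + (26/3)/(-22630)) - 22343/35749 = (15516*(-1/1169) + (26/3)*(-1/22630)) - 22343*1/35749 = (-15516/1169 - 13/33945) - 22343/35749 = -526705817/39681705 - 22343/35749 = -2816544940964/202654467435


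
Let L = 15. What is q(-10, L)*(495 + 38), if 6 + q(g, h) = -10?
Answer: -8528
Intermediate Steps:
q(g, h) = -16 (q(g, h) = -6 - 10 = -16)
q(-10, L)*(495 + 38) = -16*(495 + 38) = -16*533 = -8528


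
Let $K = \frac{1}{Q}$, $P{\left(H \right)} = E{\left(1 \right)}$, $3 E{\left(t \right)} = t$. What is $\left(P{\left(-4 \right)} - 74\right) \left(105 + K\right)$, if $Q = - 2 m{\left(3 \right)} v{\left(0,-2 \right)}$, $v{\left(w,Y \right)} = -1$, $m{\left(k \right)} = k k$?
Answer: $- \frac{417911}{54} \approx -7739.1$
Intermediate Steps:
$E{\left(t \right)} = \frac{t}{3}$
$P{\left(H \right)} = \frac{1}{3}$ ($P{\left(H \right)} = \frac{1}{3} \cdot 1 = \frac{1}{3}$)
$m{\left(k \right)} = k^{2}$
$Q = 18$ ($Q = - 2 \cdot 3^{2} \left(-1\right) = \left(-2\right) 9 \left(-1\right) = \left(-18\right) \left(-1\right) = 18$)
$K = \frac{1}{18} \approx 0.055556$
$\left(P{\left(-4 \right)} - 74\right) \left(105 + K\right) = \left(\frac{1}{3} - 74\right) \left(105 + \frac{1}{18}\right) = \left(- \frac{221}{3}\right) \frac{1891}{18} = - \frac{417911}{54}$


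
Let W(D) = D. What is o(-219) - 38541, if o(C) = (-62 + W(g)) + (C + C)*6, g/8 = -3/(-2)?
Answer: -41219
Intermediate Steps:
g = 12 (g = 8*(-3/(-2)) = 8*(-3*(-½)) = 8*(3/2) = 12)
o(C) = -50 + 12*C (o(C) = (-62 + 12) + (C + C)*6 = -50 + (2*C)*6 = -50 + 12*C)
o(-219) - 38541 = (-50 + 12*(-219)) - 38541 = (-50 - 2628) - 38541 = -2678 - 38541 = -41219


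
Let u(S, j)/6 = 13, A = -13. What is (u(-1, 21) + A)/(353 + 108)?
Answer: 65/461 ≈ 0.14100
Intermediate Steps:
u(S, j) = 78 (u(S, j) = 6*13 = 78)
(u(-1, 21) + A)/(353 + 108) = (78 - 13)/(353 + 108) = 65/461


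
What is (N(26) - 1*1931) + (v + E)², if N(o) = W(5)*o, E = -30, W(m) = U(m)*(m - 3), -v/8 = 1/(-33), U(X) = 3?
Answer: -968651/1089 ≈ -889.49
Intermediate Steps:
v = 8/33 (v = -8/(-33) = -8*(-1/33) = 8/33 ≈ 0.24242)
W(m) = -9 + 3*m (W(m) = 3*(m - 3) = 3*(-3 + m) = -9 + 3*m)
N(o) = 6*o (N(o) = (-9 + 3*5)*o = (-9 + 15)*o = 6*o)
(N(26) - 1*1931) + (v + E)² = (6*26 - 1*1931) + (8/33 - 30)² = (156 - 1931) + (-982/33)² = -1775 + 964324/1089 = -968651/1089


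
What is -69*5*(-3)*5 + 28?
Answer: 5203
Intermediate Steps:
-69*5*(-3)*5 + 28 = -(-1035)*5 + 28 = -69*(-75) + 28 = 5175 + 28 = 5203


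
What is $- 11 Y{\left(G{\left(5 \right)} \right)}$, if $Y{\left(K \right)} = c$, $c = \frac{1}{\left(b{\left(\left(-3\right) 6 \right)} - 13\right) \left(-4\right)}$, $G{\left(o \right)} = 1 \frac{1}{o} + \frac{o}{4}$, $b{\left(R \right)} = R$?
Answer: $- \frac{11}{124} \approx -0.08871$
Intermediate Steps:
$G{\left(o \right)} = \frac{1}{o} + \frac{o}{4}$ ($G{\left(o \right)} = \frac{1}{o} + o \frac{1}{4} = \frac{1}{o} + \frac{o}{4}$)
$c = \frac{1}{124}$ ($c = \frac{1}{\left(\left(-3\right) 6 - 13\right) \left(-4\right)} = \frac{1}{-18 - 13} \left(- \frac{1}{4}\right) = \frac{1}{-31} \left(- \frac{1}{4}\right) = \left(- \frac{1}{31}\right) \left(- \frac{1}{4}\right) = \frac{1}{124} \approx 0.0080645$)
$Y{\left(K \right)} = \frac{1}{124}$
$- 11 Y{\left(G{\left(5 \right)} \right)} = \left(-11\right) \frac{1}{124} = - \frac{11}{124}$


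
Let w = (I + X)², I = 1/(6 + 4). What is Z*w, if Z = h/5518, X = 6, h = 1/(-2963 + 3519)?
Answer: 3721/306800800 ≈ 1.2128e-5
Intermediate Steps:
h = 1/556 ≈ 0.0017986
I = ⅒ (I = 1/10 = ⅒ ≈ 0.10000)
Z = 1/3068008 (Z = (1/556)/5518 = (1/556)*(1/5518) = 1/3068008 ≈ 3.2594e-7)
w = 3721/100 (w = (⅒ + 6)² = (61/10)² = 3721/100 ≈ 37.210)
Z*w = (1/3068008)*(3721/100) = 3721/306800800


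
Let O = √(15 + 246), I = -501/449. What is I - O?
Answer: -501/449 - 3*√29 ≈ -17.271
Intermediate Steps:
I = -501/449 (I = -501*1/449 = -501/449 ≈ -1.1158)
O = 3*√29 (O = √261 = 3*√29 ≈ 16.155)
I - O = -501/449 - 3*√29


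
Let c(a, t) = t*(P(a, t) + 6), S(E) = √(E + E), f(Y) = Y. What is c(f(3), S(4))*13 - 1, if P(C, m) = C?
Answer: -1 + 234*√2 ≈ 329.93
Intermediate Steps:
S(E) = √2*√E (S(E) = √(2*E) = √2*√E)
c(a, t) = t*(6 + a) (c(a, t) = t*(a + 6) = t*(6 + a))
c(f(3), S(4))*13 - 1 = ((√2*√4)*(6 + 3))*13 - 1 = ((√2*2)*9)*13 - 1 = ((2*√2)*9)*13 - 1 = (18*√2)*13 - 1 = 234*√2 - 1 = -1 + 234*√2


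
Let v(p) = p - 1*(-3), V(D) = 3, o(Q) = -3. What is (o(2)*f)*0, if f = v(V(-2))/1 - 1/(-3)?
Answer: 0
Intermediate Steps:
v(p) = 3 + p (v(p) = p + 3 = 3 + p)
f = 19/3 (f = (3 + 3)/1 - 1/(-3) = 6*1 - 1*(-⅓) = 6 + ⅓ = 19/3 ≈ 6.3333)
(o(2)*f)*0 = -3*19/3*0 = -19*0 = 0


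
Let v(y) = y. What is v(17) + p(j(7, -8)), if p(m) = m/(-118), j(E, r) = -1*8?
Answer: 1007/59 ≈ 17.068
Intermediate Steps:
j(E, r) = -8
p(m) = -m/118 (p(m) = m*(-1/118) = -m/118)
v(17) + p(j(7, -8)) = 17 - 1/118*(-8) = 17 + 4/59 = 1007/59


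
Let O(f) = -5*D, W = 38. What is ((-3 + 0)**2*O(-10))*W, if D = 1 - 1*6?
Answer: 8550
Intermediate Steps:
D = -5 (D = 1 - 6 = -5)
O(f) = 25 (O(f) = -5*(-5) = 25)
((-3 + 0)**2*O(-10))*W = ((-3 + 0)**2*25)*38 = ((-3)**2*25)*38 = (9*25)*38 = 225*38 = 8550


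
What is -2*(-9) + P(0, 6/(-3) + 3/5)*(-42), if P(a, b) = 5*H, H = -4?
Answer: 858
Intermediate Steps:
P(a, b) = -20 (P(a, b) = 5*(-4) = -20)
-2*(-9) + P(0, 6/(-3) + 3/5)*(-42) = -2*(-9) - 20*(-42) = 18 + 840 = 858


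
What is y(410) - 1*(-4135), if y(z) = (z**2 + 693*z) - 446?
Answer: 455919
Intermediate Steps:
y(z) = -446 + z**2 + 693*z
y(410) - 1*(-4135) = (-446 + 410**2 + 693*410) - 1*(-4135) = (-446 + 168100 + 284130) + 4135 = 451784 + 4135 = 455919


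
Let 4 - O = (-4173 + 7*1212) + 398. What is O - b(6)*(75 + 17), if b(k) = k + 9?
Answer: -6085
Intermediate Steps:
b(k) = 9 + k
O = -4705 (O = 4 - ((-4173 + 7*1212) + 398) = 4 - ((-4173 + 8484) + 398) = 4 - (4311 + 398) = 4 - 1*4709 = 4 - 4709 = -4705)
O - b(6)*(75 + 17) = -4705 - (9 + 6)*(75 + 17) = -4705 - 15*92 = -4705 - 1*1380 = -4705 - 1380 = -6085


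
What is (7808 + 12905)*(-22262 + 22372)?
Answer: 2278430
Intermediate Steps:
(7808 + 12905)*(-22262 + 22372) = 20713*110 = 2278430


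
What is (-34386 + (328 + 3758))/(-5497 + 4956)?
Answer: 30300/541 ≈ 56.007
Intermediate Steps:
(-34386 + (328 + 3758))/(-5497 + 4956) = (-34386 + 4086)/(-541) = -30300*(-1/541) = 30300/541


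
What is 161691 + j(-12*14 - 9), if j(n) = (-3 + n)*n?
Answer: 193551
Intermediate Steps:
j(n) = n*(-3 + n)
161691 + j(-12*14 - 9) = 161691 + (-12*14 - 9)*(-3 + (-12*14 - 9)) = 161691 + (-168 - 9)*(-3 + (-168 - 9)) = 161691 - 177*(-3 - 177) = 161691 - 177*(-180) = 161691 + 31860 = 193551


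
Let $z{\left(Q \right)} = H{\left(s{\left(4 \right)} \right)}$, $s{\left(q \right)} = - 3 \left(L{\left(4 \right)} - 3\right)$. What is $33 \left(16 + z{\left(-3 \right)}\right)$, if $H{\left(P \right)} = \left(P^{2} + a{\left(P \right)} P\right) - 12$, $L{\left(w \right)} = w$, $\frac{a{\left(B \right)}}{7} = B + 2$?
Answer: $1122$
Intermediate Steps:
$a{\left(B \right)} = 14 + 7 B$ ($a{\left(B \right)} = 7 \left(B + 2\right) = 7 \left(2 + B\right) = 14 + 7 B$)
$s{\left(q \right)} = -3$ ($s{\left(q \right)} = - 3 \left(4 - 3\right) = \left(-3\right) 1 = -3$)
$H{\left(P \right)} = -12 + P^{2} + P \left(14 + 7 P\right)$ ($H{\left(P \right)} = \left(P^{2} + \left(14 + 7 P\right) P\right) - 12 = \left(P^{2} + P \left(14 + 7 P\right)\right) - 12 = -12 + P^{2} + P \left(14 + 7 P\right)$)
$z{\left(Q \right)} = 18$ ($z{\left(Q \right)} = -12 + 8 \left(-3\right)^{2} + 14 \left(-3\right) = -12 + 8 \cdot 9 - 42 = -12 + 72 - 42 = 18$)
$33 \left(16 + z{\left(-3 \right)}\right) = 33 \left(16 + 18\right) = 33 \cdot 34 = 1122$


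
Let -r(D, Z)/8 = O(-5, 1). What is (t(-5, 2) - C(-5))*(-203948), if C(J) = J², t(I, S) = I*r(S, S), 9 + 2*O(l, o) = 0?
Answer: 41809340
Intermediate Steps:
O(l, o) = -9/2 (O(l, o) = -9/2 + (½)*0 = -9/2 + 0 = -9/2)
r(D, Z) = 36 (r(D, Z) = -8*(-9/2) = 36)
t(I, S) = 36*I (t(I, S) = I*36 = 36*I)
(t(-5, 2) - C(-5))*(-203948) = (36*(-5) - 1*(-5)²)*(-203948) = (-180 - 1*25)*(-203948) = (-180 - 25)*(-203948) = -205*(-203948) = 41809340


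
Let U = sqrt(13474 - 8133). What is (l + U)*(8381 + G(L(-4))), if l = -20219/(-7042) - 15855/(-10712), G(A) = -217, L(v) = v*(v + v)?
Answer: 25766591783/725326 + 57148*sqrt(109) ≈ 6.3217e+5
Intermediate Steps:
L(v) = 2*v**2 (L(v) = v*(2*v) = 2*v**2)
U = 7*sqrt(109) (U = sqrt(5341) = 7*sqrt(109) ≈ 73.082)
l = 164118419/37716952 (l = -20219*(-1/7042) - 15855*(-1/10712) = 20219/7042 + 15855/10712 = 164118419/37716952 ≈ 4.3513)
(l + U)*(8381 + G(L(-4))) = (164118419/37716952 + 7*sqrt(109))*(8381 - 217) = (164118419/37716952 + 7*sqrt(109))*8164 = 25766591783/725326 + 57148*sqrt(109)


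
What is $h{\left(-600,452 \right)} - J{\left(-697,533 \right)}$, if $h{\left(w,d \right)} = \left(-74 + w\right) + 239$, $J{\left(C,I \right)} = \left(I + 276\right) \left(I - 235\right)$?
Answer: $-241517$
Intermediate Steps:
$J{\left(C,I \right)} = \left(-235 + I\right) \left(276 + I\right)$ ($J{\left(C,I \right)} = \left(276 + I\right) \left(-235 + I\right) = \left(-235 + I\right) \left(276 + I\right)$)
$h{\left(w,d \right)} = 165 + w$
$h{\left(-600,452 \right)} - J{\left(-697,533 \right)} = \left(165 - 600\right) - \left(-64860 + 533^{2} + 41 \cdot 533\right) = -435 - \left(-64860 + 284089 + 21853\right) = -435 - 241082 = -241517$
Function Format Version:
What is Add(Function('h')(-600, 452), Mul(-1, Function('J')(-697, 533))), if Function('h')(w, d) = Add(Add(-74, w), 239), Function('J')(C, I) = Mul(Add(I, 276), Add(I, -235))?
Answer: -241517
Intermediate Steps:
Function('J')(C, I) = Mul(Add(-235, I), Add(276, I)) (Function('J')(C, I) = Mul(Add(276, I), Add(-235, I)) = Mul(Add(-235, I), Add(276, I)))
Function('h')(w, d) = Add(165, w)
Add(Function('h')(-600, 452), Mul(-1, Function('J')(-697, 533))) = Add(Add(165, -600), Mul(-1, Add(-64860, Pow(533, 2), Mul(41, 533)))) = Add(-435, Mul(-1, Add(-64860, 284089, 21853))) = Add(-435, Mul(-1, 241082)) = Add(-435, -241082) = -241517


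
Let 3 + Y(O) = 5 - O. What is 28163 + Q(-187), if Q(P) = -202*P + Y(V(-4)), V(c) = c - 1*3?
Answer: 65946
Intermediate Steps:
V(c) = -3 + c (V(c) = c - 3 = -3 + c)
Y(O) = 2 - O (Y(O) = -3 + (5 - O) = 2 - O)
Q(P) = 9 - 202*P (Q(P) = -202*P + (2 - (-3 - 4)) = -202*P + (2 - 1*(-7)) = -202*P + (2 + 7) = -202*P + 9 = 9 - 202*P)
28163 + Q(-187) = 28163 + (9 - 202*(-187)) = 28163 + (9 + 37774) = 28163 + 37783 = 65946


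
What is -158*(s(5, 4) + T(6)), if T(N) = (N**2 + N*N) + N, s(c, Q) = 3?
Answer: -12798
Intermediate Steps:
T(N) = N + 2*N**2 (T(N) = (N**2 + N**2) + N = 2*N**2 + N = N + 2*N**2)
-158*(s(5, 4) + T(6)) = -158*(3 + 6*(1 + 2*6)) = -158*(3 + 6*(1 + 12)) = -158*(3 + 6*13) = -158*(3 + 78) = -158*81 = -12798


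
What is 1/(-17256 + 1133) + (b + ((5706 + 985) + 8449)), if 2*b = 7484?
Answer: 304434485/16123 ≈ 18882.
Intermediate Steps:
b = 3742 (b = (½)*7484 = 3742)
1/(-17256 + 1133) + (b + ((5706 + 985) + 8449)) = 1/(-17256 + 1133) + (3742 + ((5706 + 985) + 8449)) = 1/(-16123) + (3742 + (6691 + 8449)) = -1/16123 + (3742 + 15140) = -1/16123 + 18882 = 304434485/16123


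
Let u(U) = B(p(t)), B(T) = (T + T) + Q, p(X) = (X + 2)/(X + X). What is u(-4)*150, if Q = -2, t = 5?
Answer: -90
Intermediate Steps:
p(X) = (2 + X)/(2*X) (p(X) = (2 + X)/((2*X)) = (2 + X)*(1/(2*X)) = (2 + X)/(2*X))
B(T) = -2 + 2*T (B(T) = (T + T) - 2 = 2*T - 2 = -2 + 2*T)
u(U) = -⅗ (u(U) = -2 + 2*((½)*(2 + 5)/5) = -2 + 2*((½)*(⅕)*7) = -2 + 2*(7/10) = -2 + 7/5 = -⅗)
u(-4)*150 = -⅗*150 = -90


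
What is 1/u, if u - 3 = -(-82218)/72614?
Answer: 36307/150030 ≈ 0.24200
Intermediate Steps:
u = 150030/36307 (u = 3 - (-82218)/72614 = 3 - 1*(-41109/36307) = 3 + 41109/36307 = 150030/36307 ≈ 4.1323)
1/u = 1/(150030/36307) = 36307/150030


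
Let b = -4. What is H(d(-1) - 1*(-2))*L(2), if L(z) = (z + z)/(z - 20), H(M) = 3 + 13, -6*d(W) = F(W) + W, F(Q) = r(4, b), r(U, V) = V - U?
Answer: -32/9 ≈ -3.5556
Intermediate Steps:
F(Q) = -8 (F(Q) = -4 - 1*4 = -4 - 4 = -8)
d(W) = 4/3 - W/6 (d(W) = -(-8 + W)/6 = 4/3 - W/6)
H(M) = 16
L(z) = 2*z/(-20 + z) (L(z) = (2*z)/(-20 + z) = 2*z/(-20 + z))
H(d(-1) - 1*(-2))*L(2) = 16*(2*2/(-20 + 2)) = 16*(2*2/(-18)) = 16*(2*2*(-1/18)) = 16*(-2/9) = -32/9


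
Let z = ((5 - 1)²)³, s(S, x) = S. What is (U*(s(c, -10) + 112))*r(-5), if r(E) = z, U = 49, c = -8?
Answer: 20873216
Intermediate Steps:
z = 4096 (z = (4²)³ = 16³ = 4096)
r(E) = 4096
(U*(s(c, -10) + 112))*r(-5) = (49*(-8 + 112))*4096 = (49*104)*4096 = 5096*4096 = 20873216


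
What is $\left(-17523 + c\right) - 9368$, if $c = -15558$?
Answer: $-42449$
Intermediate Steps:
$\left(-17523 + c\right) - 9368 = \left(-17523 - 15558\right) - 9368 = -33081 - 9368 = -42449$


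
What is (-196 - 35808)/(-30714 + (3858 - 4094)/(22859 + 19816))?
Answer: 768235350/655360093 ≈ 1.1722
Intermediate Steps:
(-196 - 35808)/(-30714 + (3858 - 4094)/(22859 + 19816)) = -36004/(-30714 - 236/42675) = -36004/(-1310720186/42675) = -36004*(-42675/1310720186) = 768235350/655360093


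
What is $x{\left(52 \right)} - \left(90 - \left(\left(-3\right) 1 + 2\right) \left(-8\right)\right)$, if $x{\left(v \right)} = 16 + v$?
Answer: $-14$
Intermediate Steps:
$x{\left(52 \right)} - \left(90 - \left(\left(-3\right) 1 + 2\right) \left(-8\right)\right) = \left(16 + 52\right) - \left(90 - \left(\left(-3\right) 1 + 2\right) \left(-8\right)\right) = 68 - \left(90 - \left(-3 + 2\right) \left(-8\right)\right) = 68 - 82 = -14$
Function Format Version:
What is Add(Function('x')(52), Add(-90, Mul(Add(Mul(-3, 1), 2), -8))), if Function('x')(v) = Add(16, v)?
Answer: -14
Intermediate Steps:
Add(Function('x')(52), Add(-90, Mul(Add(Mul(-3, 1), 2), -8))) = Add(Add(16, 52), Add(-90, Mul(Add(Mul(-3, 1), 2), -8))) = Add(68, Add(-90, Mul(Add(-3, 2), -8))) = Add(68, Add(-90, Mul(-1, -8))) = Add(68, Add(-90, 8)) = Add(68, -82) = -14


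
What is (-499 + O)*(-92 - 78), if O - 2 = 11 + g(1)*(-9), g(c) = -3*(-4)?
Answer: 100980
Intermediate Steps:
g(c) = 12
O = -95 (O = 2 + (11 + 12*(-9)) = 2 + (11 - 108) = 2 - 97 = -95)
(-499 + O)*(-92 - 78) = (-499 - 95)*(-92 - 78) = -594*(-170) = 100980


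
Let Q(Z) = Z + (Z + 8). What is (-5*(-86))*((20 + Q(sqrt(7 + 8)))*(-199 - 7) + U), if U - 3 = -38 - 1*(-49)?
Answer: -2474220 - 177160*sqrt(15) ≈ -3.1604e+6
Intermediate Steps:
U = 14 (U = 3 + (-38 - 1*(-49)) = 3 + (-38 + 49) = 3 + 11 = 14)
Q(Z) = 8 + 2*Z (Q(Z) = Z + (8 + Z) = 8 + 2*Z)
(-5*(-86))*((20 + Q(sqrt(7 + 8)))*(-199 - 7) + U) = (-5*(-86))*((20 + (8 + 2*sqrt(7 + 8)))*(-199 - 7) + 14) = 430*((20 + (8 + 2*sqrt(15)))*(-206) + 14) = 430*((28 + 2*sqrt(15))*(-206) + 14) = 430*((-5768 - 412*sqrt(15)) + 14) = 430*(-5754 - 412*sqrt(15)) = -2474220 - 177160*sqrt(15)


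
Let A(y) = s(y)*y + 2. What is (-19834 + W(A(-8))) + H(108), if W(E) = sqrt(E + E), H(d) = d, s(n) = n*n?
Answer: -19726 + 2*I*sqrt(255) ≈ -19726.0 + 31.937*I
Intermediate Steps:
s(n) = n**2
A(y) = 2 + y**3 (A(y) = y**2*y + 2 = y**3 + 2 = 2 + y**3)
W(E) = sqrt(2)*sqrt(E) (W(E) = sqrt(2*E) = sqrt(2)*sqrt(E))
(-19834 + W(A(-8))) + H(108) = (-19834 + sqrt(2)*sqrt(2 + (-8)**3)) + 108 = (-19834 + sqrt(2)*sqrt(2 - 512)) + 108 = (-19834 + sqrt(2)*sqrt(-510)) + 108 = (-19834 + sqrt(2)*(I*sqrt(510))) + 108 = (-19834 + 2*I*sqrt(255)) + 108 = -19726 + 2*I*sqrt(255)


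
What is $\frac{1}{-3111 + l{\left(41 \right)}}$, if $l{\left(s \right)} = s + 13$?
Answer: $- \frac{1}{3057} \approx -0.00032712$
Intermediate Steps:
$l{\left(s \right)} = 13 + s$
$\frac{1}{-3111 + l{\left(41 \right)}} = \frac{1}{-3111 + \left(13 + 41\right)} = \frac{1}{-3111 + 54} = \frac{1}{-3057} = - \frac{1}{3057}$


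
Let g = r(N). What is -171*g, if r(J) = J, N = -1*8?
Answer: 1368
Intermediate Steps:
N = -8
g = -8
-171*g = -171*(-8) = 1368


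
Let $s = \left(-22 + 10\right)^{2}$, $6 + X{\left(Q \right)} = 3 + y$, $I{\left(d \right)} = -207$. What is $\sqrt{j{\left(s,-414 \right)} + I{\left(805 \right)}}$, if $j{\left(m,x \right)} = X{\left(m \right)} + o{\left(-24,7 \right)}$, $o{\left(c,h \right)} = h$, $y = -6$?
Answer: $i \sqrt{209} \approx 14.457 i$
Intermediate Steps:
$X{\left(Q \right)} = -9$ ($X{\left(Q \right)} = -6 + \left(3 - 6\right) = -6 - 3 = -9$)
$s = 144$ ($s = \left(-12\right)^{2} = 144$)
$j{\left(m,x \right)} = -2$ ($j{\left(m,x \right)} = -9 + 7 = -2$)
$\sqrt{j{\left(s,-414 \right)} + I{\left(805 \right)}} = \sqrt{-2 - 207} = \sqrt{-209} = i \sqrt{209}$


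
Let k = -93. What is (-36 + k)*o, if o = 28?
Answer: -3612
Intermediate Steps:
(-36 + k)*o = (-36 - 93)*28 = -129*28 = -3612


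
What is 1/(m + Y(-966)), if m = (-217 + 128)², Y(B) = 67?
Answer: 1/7988 ≈ 0.00012519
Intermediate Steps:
m = 7921 (m = (-89)² = 7921)
1/(m + Y(-966)) = 1/(7921 + 67) = 1/7988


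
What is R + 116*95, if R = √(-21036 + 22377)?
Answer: 11020 + 3*√149 ≈ 11057.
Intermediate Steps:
R = 3*√149 (R = √1341 = 3*√149 ≈ 36.620)
R + 116*95 = 3*√149 + 116*95 = 3*√149 + 11020 = 11020 + 3*√149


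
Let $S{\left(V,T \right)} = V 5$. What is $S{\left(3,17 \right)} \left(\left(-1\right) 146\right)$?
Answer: $-2190$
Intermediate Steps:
$S{\left(V,T \right)} = 5 V$
$S{\left(3,17 \right)} \left(\left(-1\right) 146\right) = 5 \cdot 3 \left(\left(-1\right) 146\right) = 15 \left(-146\right) = -2190$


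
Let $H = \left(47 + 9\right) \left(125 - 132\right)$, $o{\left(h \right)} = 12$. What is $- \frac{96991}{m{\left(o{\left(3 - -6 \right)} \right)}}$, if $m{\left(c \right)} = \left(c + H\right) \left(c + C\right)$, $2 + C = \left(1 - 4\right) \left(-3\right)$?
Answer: $\frac{96991}{7220} \approx 13.434$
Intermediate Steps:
$H = -392$ ($H = 56 \left(-7\right) = -392$)
$C = 7$ ($C = -2 + \left(1 - 4\right) \left(-3\right) = -2 - -9 = -2 + 9 = 7$)
$m{\left(c \right)} = \left(-392 + c\right) \left(7 + c\right)$ ($m{\left(c \right)} = \left(c - 392\right) \left(c + 7\right) = \left(-392 + c\right) \left(7 + c\right)$)
$- \frac{96991}{m{\left(o{\left(3 - -6 \right)} \right)}} = - \frac{96991}{-2744 + 12^{2} - 4620} = - \frac{96991}{-2744 + 144 - 4620} = - \frac{96991}{-7220} = \left(-96991\right) \left(- \frac{1}{7220}\right) = \frac{96991}{7220}$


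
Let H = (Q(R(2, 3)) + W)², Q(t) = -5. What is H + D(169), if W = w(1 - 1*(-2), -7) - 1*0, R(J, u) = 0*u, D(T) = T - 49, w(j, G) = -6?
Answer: 241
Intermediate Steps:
D(T) = -49 + T
R(J, u) = 0
W = -6 (W = -6 - 1*0 = -6 + 0 = -6)
H = 121 (H = (-5 - 6)² = (-11)² = 121)
H + D(169) = 121 + (-49 + 169) = 121 + 120 = 241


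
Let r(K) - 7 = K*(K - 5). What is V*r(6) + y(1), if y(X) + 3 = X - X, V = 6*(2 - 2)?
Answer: -3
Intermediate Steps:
r(K) = 7 + K*(-5 + K) (r(K) = 7 + K*(K - 5) = 7 + K*(-5 + K))
V = 0 (V = 6*0 = 0)
y(X) = -3 (y(X) = -3 + (X - X) = -3 + 0 = -3)
V*r(6) + y(1) = 0*(7 + 6² - 5*6) - 3 = 0*(7 + 36 - 30) - 3 = 0*13 - 3 = 0 - 3 = -3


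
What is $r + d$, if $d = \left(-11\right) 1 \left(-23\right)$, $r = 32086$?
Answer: $32339$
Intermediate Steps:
$d = 253$ ($d = \left(-11\right) \left(-23\right) = 253$)
$r + d = 32086 + 253 = 32339$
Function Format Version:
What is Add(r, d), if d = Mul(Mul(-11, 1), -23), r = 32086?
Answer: 32339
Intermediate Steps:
d = 253 (d = Mul(-11, -23) = 253)
Add(r, d) = Add(32086, 253) = 32339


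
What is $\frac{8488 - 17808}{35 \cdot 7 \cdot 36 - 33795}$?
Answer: $\frac{1864}{4995} \approx 0.37317$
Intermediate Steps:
$\frac{8488 - 17808}{35 \cdot 7 \cdot 36 - 33795} = - \frac{9320}{245 \cdot 36 - 33795} = - \frac{9320}{8820 - 33795} = - \frac{9320}{-24975} = \left(-9320\right) \left(- \frac{1}{24975}\right) = \frac{1864}{4995}$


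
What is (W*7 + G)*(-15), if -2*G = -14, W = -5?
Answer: 420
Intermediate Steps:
G = 7 (G = -½*(-14) = 7)
(W*7 + G)*(-15) = (-5*7 + 7)*(-15) = (-35 + 7)*(-15) = -28*(-15) = 420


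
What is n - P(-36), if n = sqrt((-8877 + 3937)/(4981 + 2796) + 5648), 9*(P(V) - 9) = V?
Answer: -5 + 2*sqrt(85390596753)/7777 ≈ 70.149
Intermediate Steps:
P(V) = 9 + V/9
n = 2*sqrt(85390596753)/7777 (n = sqrt(-4940/7777 + 5648) = sqrt(43919556/7777) = 2*sqrt(85390596753)/7777 ≈ 75.149)
n - P(-36) = 2*sqrt(85390596753)/7777 - (9 + (1/9)*(-36)) = 2*sqrt(85390596753)/7777 - (9 - 4) = 2*sqrt(85390596753)/7777 - 1*5 = 2*sqrt(85390596753)/7777 - 5 = -5 + 2*sqrt(85390596753)/7777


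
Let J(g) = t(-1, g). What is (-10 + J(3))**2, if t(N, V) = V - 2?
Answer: 81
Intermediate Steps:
t(N, V) = -2 + V
J(g) = -2 + g
(-10 + J(3))**2 = (-10 + (-2 + 3))**2 = (-10 + 1)**2 = (-9)**2 = 81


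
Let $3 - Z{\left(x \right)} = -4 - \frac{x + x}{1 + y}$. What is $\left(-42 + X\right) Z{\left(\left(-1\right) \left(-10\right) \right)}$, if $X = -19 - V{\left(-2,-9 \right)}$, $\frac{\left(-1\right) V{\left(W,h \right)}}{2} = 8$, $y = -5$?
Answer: $-90$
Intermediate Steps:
$V{\left(W,h \right)} = -16$ ($V{\left(W,h \right)} = \left(-2\right) 8 = -16$)
$X = -3$ ($X = -19 - -16 = -19 + 16 = -3$)
$Z{\left(x \right)} = 7 - \frac{x}{2}$ ($Z{\left(x \right)} = 3 - \left(-4 - \frac{x + x}{1 - 5}\right) = 3 - \left(-4 - \frac{2 x}{-4}\right) = 3 - \left(-4 - 2 x \left(- \frac{1}{4}\right)\right) = 3 - \left(-4 - - \frac{x}{2}\right) = 3 - \left(-4 + \frac{x}{2}\right) = 7 - \frac{x}{2}$)
$\left(-42 + X\right) Z{\left(\left(-1\right) \left(-10\right) \right)} = \left(-42 - 3\right) \left(7 - \frac{\left(-1\right) \left(-10\right)}{2}\right) = - 45 \left(7 - 5\right) = \left(-45\right) 2 = -90$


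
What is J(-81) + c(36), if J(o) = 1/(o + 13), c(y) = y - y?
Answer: -1/68 ≈ -0.014706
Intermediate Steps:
c(y) = 0
J(o) = 1/(13 + o)
J(-81) + c(36) = 1/(13 - 81) + 0 = 1/(-68) + 0 = -1/68 + 0 = -1/68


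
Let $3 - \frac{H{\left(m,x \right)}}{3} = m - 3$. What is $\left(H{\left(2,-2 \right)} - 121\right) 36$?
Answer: $-3924$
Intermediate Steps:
$H{\left(m,x \right)} = 18 - 3 m$ ($H{\left(m,x \right)} = 9 - 3 \left(m - 3\right) = 9 - 3 \left(-3 + m\right) = 9 - \left(-9 + 3 m\right) = 18 - 3 m$)
$\left(H{\left(2,-2 \right)} - 121\right) 36 = \left(\left(18 - 6\right) - 121\right) 36 = \left(12 - 121\right) 36 = \left(-109\right) 36 = -3924$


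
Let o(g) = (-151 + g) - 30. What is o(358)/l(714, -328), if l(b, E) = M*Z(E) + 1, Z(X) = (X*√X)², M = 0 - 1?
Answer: 177/35287553 ≈ 5.0159e-6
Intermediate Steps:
o(g) = -181 + g
M = -1
Z(X) = X³ (Z(X) = (X^(3/2))² = X³)
l(b, E) = 1 - E³ (l(b, E) = -E³ + 1 = 1 - E³)
o(358)/l(714, -328) = (-181 + 358)/(1 - 1*(-328)³) = 177/(1 - 1*(-35287552)) = 177/(1 + 35287552) = 177/35287553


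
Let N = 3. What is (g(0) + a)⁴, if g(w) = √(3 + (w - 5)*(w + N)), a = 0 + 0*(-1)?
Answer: 144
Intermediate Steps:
a = 0 (a = 0 + 0 = 0)
g(w) = √(3 + (-5 + w)*(3 + w)) (g(w) = √(3 + (w - 5)*(w + 3)) = √(3 + (-5 + w)*(3 + w)))
(g(0) + a)⁴ = (√(-12 + 0² - 2*0) + 0)⁴ = (√(-12 + 0 + 0) + 0)⁴ = (√(-12) + 0)⁴ = (2*I*√3 + 0)⁴ = (2*I*√3)⁴ = 144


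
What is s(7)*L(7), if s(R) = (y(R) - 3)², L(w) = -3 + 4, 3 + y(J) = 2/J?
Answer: 1600/49 ≈ 32.653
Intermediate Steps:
y(J) = -3 + 2/J
L(w) = 1
s(R) = (-6 + 2/R)² (s(R) = ((-3 + 2/R) - 3)² = (-6 + 2/R)²)
s(7)*L(7) = (6 - 2/7)²*1 = (40/7)²*1 = (1600/49)*1 = 1600/49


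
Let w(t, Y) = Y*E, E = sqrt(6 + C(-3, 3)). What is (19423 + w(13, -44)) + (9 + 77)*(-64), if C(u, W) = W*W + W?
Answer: 13919 - 132*sqrt(2) ≈ 13732.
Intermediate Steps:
C(u, W) = W + W**2 (C(u, W) = W**2 + W = W + W**2)
E = 3*sqrt(2) (E = sqrt(6 + 3*(1 + 3)) = sqrt(6 + 3*4) = sqrt(6 + 12) = sqrt(18) = 3*sqrt(2) ≈ 4.2426)
w(t, Y) = 3*Y*sqrt(2) (w(t, Y) = Y*(3*sqrt(2)) = 3*Y*sqrt(2))
(19423 + w(13, -44)) + (9 + 77)*(-64) = (19423 + 3*(-44)*sqrt(2)) + (9 + 77)*(-64) = (19423 - 132*sqrt(2)) + 86*(-64) = (19423 - 132*sqrt(2)) - 5504 = 13919 - 132*sqrt(2)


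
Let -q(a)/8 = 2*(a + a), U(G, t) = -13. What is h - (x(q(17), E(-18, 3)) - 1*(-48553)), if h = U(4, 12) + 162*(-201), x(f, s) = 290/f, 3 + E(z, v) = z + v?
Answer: -22066671/272 ≈ -81128.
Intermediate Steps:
E(z, v) = -3 + v + z (E(z, v) = -3 + (z + v) = -3 + (v + z) = -3 + v + z)
q(a) = -32*a (q(a) = -16*(a + a) = -16*2*a = -32*a)
h = -32575 (h = -13 + 162*(-201) = -13 - 32562 = -32575)
h - (x(q(17), E(-18, 3)) - 1*(-48553)) = -32575 - (290/((-32*17)) - 1*(-48553)) = -32575 - (290/(-544) + 48553) = -32575 - (290*(-1/544) + 48553) = -32575 - (-145/272 + 48553) = -32575 - 1*13206271/272 = -32575 - 13206271/272 = -22066671/272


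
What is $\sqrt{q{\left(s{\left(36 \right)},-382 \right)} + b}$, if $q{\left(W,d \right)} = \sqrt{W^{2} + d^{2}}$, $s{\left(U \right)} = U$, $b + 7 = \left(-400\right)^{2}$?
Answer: $\sqrt{159993 + 2 \sqrt{36805}} \approx 400.47$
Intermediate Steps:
$b = 159993$ ($b = -7 + \left(-400\right)^{2} = -7 + 160000 = 159993$)
$\sqrt{q{\left(s{\left(36 \right)},-382 \right)} + b} = \sqrt{\sqrt{36^{2} + \left(-382\right)^{2}} + 159993} = \sqrt{\sqrt{1296 + 145924} + 159993} = \sqrt{\sqrt{147220} + 159993} = \sqrt{2 \sqrt{36805} + 159993} = \sqrt{159993 + 2 \sqrt{36805}}$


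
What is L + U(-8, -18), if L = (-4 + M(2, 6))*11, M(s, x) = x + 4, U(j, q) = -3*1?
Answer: 63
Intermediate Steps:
U(j, q) = -3
M(s, x) = 4 + x
L = 66 (L = (-4 + (4 + 6))*11 = (-4 + 10)*11 = 6*11 = 66)
L + U(-8, -18) = 66 - 3 = 63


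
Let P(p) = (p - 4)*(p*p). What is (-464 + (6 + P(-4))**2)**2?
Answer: 207936400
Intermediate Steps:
P(p) = p**2*(-4 + p) (P(p) = (-4 + p)*p**2 = p**2*(-4 + p))
(-464 + (6 + P(-4))**2)**2 = (-464 + (6 + (-4)**2*(-4 - 4))**2)**2 = (-464 + (6 + 16*(-8))**2)**2 = (-464 + (6 - 128)**2)**2 = (-464 + (-122)**2)**2 = (-464 + 14884)**2 = 14420**2 = 207936400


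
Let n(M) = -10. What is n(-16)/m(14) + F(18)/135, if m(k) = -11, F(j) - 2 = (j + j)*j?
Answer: 1700/297 ≈ 5.7239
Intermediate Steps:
F(j) = 2 + 2*j² (F(j) = 2 + (j + j)*j = 2 + (2*j)*j = 2 + 2*j²)
n(-16)/m(14) + F(18)/135 = -10/(-11) + (2 + 2*18²)/135 = -10*(-1/11) + (2 + 2*324)*(1/135) = 10/11 + (2 + 648)*(1/135) = 10/11 + 650*(1/135) = 10/11 + 130/27 = 1700/297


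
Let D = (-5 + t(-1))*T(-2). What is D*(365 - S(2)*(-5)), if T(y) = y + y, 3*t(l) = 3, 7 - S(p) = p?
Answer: 6240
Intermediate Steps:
S(p) = 7 - p
t(l) = 1 (t(l) = (⅓)*3 = 1)
T(y) = 2*y
D = 16 (D = (-5 + 1)*(2*(-2)) = -4*(-4) = 16)
D*(365 - S(2)*(-5)) = 16*(365 - (7 - 1*2)*(-5)) = 16*(365 - (7 - 2)*(-5)) = 16*(365 - 1*5*(-5)) = 16*(365 - 5*(-5)) = 16*(365 + 25) = 16*390 = 6240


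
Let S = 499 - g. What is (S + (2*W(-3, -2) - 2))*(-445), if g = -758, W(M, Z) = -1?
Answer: -557585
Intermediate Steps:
S = 1257 (S = 499 - 1*(-758) = 499 + 758 = 1257)
(S + (2*W(-3, -2) - 2))*(-445) = (1257 + (2*(-1) - 2))*(-445) = (1257 + (-2 - 2))*(-445) = (1257 - 4)*(-445) = 1253*(-445) = -557585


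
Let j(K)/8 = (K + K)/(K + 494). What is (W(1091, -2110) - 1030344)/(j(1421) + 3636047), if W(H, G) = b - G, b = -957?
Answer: -1970900765/6963052741 ≈ -0.28305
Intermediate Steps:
j(K) = 16*K/(494 + K) (j(K) = 8*((K + K)/(K + 494)) = 8*((2*K)/(494 + K)) = 8*(2*K/(494 + K)) = 16*K/(494 + K))
W(H, G) = -957 - G
(W(1091, -2110) - 1030344)/(j(1421) + 3636047) = ((-957 - 1*(-2110)) - 1030344)/(16*1421/(494 + 1421) + 3636047) = ((-957 + 2110) - 1030344)/(16*1421/1915 + 3636047) = (1153 - 1030344)/(16*1421*(1/1915) + 3636047) = -1029191/(22736/1915 + 3636047) = -1029191/6963052741/1915 = -1029191*1915/6963052741 = -1970900765/6963052741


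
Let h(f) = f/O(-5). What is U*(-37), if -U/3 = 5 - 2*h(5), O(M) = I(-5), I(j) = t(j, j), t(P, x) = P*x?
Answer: 2553/5 ≈ 510.60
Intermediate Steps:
I(j) = j² (I(j) = j*j = j²)
O(M) = 25 (O(M) = (-5)² = 25)
h(f) = f/25
U = -69/5 (U = -3*(5 - 2*5/25) = -3*(5 - 2*⅕) = -3*(5 - ⅖) = -3*23/5 = -69/5 ≈ -13.800)
U*(-37) = -69/5*(-37) = 2553/5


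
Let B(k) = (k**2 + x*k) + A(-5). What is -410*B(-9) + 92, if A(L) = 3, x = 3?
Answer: -23278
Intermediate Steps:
B(k) = 3 + k**2 + 3*k (B(k) = (k**2 + 3*k) + 3 = 3 + k**2 + 3*k)
-410*B(-9) + 92 = -410*(3 + (-9)**2 + 3*(-9)) + 92 = -410*(3 + 81 - 27) + 92 = -410*57 + 92 = -23370 + 92 = -23278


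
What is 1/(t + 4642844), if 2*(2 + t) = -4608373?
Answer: 2/4677311 ≈ 4.2760e-7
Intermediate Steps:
t = -4608377/2 (t = -2 + (½)*(-4608373) = -2 - 4608373/2 = -4608377/2 ≈ -2.3042e+6)
1/(t + 4642844) = 1/(-4608377/2 + 4642844) = 1/(4677311/2) = 2/4677311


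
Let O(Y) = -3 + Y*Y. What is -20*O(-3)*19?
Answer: -2280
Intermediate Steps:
O(Y) = -3 + Y²
-20*O(-3)*19 = -20*(-3 + (-3)²)*19 = -20*(-3 + 9)*19 = -20*6*19 = -120*19 = -2280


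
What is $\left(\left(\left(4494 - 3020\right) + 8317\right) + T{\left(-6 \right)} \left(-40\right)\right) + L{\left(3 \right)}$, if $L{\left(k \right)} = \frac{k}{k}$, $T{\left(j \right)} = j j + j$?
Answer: $8592$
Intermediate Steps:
$T{\left(j \right)} = j + j^{2}$ ($T{\left(j \right)} = j^{2} + j = j + j^{2}$)
$L{\left(k \right)} = 1$
$\left(\left(\left(4494 - 3020\right) + 8317\right) + T{\left(-6 \right)} \left(-40\right)\right) + L{\left(3 \right)} = \left(\left(\left(4494 - 3020\right) + 8317\right) + - 6 \left(1 - 6\right) \left(-40\right)\right) + 1 = \left(\left(1474 + 8317\right) + \left(-6\right) \left(-5\right) \left(-40\right)\right) + 1 = \left(9791 + 30 \left(-40\right)\right) + 1 = \left(9791 - 1200\right) + 1 = 8591 + 1 = 8592$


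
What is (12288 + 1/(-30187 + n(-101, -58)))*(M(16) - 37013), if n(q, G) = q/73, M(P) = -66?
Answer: -1004088363266737/2203752 ≈ -4.5563e+8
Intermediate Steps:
n(q, G) = q/73 (n(q, G) = q*(1/73) = q/73)
(12288 + 1/(-30187 + n(-101, -58)))*(M(16) - 37013) = (12288 + 1/(-30187 + (1/73)*(-101)))*(-66 - 37013) = (12288 + 1/(-30187 - 101/73))*(-37079) = (12288 + 1/(-2203752/73))*(-37079) = (12288 - 73/2203752)*(-37079) = (27079704503/2203752)*(-37079) = -1004088363266737/2203752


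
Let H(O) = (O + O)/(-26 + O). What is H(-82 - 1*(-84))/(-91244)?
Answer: 1/547464 ≈ 1.8266e-6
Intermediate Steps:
H(O) = 2*O/(-26 + O) (H(O) = (2*O)/(-26 + O) = 2*O/(-26 + O))
H(-82 - 1*(-84))/(-91244) = (2*(-82 - 1*(-84))/(-26 + (-82 - 1*(-84))))/(-91244) = (2*(-82 + 84)/(-26 + (-82 + 84)))*(-1/91244) = (2*2/(-26 + 2))*(-1/91244) = (2*2/(-24))*(-1/91244) = (2*2*(-1/24))*(-1/91244) = -1/6*(-1/91244) = 1/547464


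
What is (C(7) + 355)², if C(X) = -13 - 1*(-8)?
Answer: 122500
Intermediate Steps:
C(X) = -5 (C(X) = -13 + 8 = -5)
(C(7) + 355)² = (-5 + 355)² = 350² = 122500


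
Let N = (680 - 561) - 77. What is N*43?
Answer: 1806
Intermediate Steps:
N = 42 (N = 119 - 77 = 42)
N*43 = 42*43 = 1806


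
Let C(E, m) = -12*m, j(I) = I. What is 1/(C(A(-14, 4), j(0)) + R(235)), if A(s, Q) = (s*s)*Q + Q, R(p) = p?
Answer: 1/235 ≈ 0.0042553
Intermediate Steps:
A(s, Q) = Q + Q*s**2 (A(s, Q) = s**2*Q + Q = Q*s**2 + Q = Q + Q*s**2)
1/(C(A(-14, 4), j(0)) + R(235)) = 1/(-12*0 + 235) = 1/(0 + 235) = 1/235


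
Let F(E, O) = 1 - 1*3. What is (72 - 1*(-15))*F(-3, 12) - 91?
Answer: -265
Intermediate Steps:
F(E, O) = -2 (F(E, O) = 1 - 3 = -2)
(72 - 1*(-15))*F(-3, 12) - 91 = (72 - 1*(-15))*(-2) - 91 = (72 + 15)*(-2) - 91 = 87*(-2) - 91 = -174 - 91 = -265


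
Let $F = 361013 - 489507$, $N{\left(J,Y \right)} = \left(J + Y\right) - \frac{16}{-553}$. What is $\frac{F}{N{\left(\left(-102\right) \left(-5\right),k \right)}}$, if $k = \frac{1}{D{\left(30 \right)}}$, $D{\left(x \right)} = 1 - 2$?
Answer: $- \frac{71057182}{281493} \approx -252.43$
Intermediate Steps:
$D{\left(x \right)} = -1$
$k = -1$ ($k = \frac{1}{-1} = -1$)
$N{\left(J,Y \right)} = \frac{16}{553} + J + Y$ ($N{\left(J,Y \right)} = \left(J + Y\right) - - \frac{16}{553} = \left(J + Y\right) + \frac{16}{553} = \frac{16}{553} + J + Y$)
$F = -128494$ ($F = 361013 - 489507 = -128494$)
$\frac{F}{N{\left(\left(-102\right) \left(-5\right),k \right)}} = - \frac{128494}{\frac{16}{553} - -510 - 1} = - \frac{128494}{\frac{16}{553} + 510 - 1} = - \frac{128494}{\frac{281493}{553}} = \left(-128494\right) \frac{553}{281493} = - \frac{71057182}{281493}$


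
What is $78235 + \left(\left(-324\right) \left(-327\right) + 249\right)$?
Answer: $184432$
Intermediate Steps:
$78235 + \left(\left(-324\right) \left(-327\right) + 249\right) = 78235 + \left(105948 + 249\right) = 78235 + 106197 = 184432$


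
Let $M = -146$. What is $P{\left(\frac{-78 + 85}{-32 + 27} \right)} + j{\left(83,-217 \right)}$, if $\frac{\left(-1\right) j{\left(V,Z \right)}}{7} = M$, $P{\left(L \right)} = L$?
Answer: $\frac{5103}{5} \approx 1020.6$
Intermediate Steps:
$j{\left(V,Z \right)} = 1022$ ($j{\left(V,Z \right)} = \left(-7\right) \left(-146\right) = 1022$)
$P{\left(\frac{-78 + 85}{-32 + 27} \right)} + j{\left(83,-217 \right)} = \frac{-78 + 85}{-32 + 27} + 1022 = \frac{7}{-5} + 1022 = 7 \left(- \frac{1}{5}\right) + 1022 = - \frac{7}{5} + 1022 = \frac{5103}{5}$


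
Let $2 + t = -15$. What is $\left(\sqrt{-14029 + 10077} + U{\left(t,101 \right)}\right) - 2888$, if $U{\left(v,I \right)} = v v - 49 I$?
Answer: $-7548 + 4 i \sqrt{247} \approx -7548.0 + 62.865 i$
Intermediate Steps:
$t = -17$ ($t = -2 - 15 = -17$)
$U{\left(v,I \right)} = v^{2} - 49 I$
$\left(\sqrt{-14029 + 10077} + U{\left(t,101 \right)}\right) - 2888 = \left(\sqrt{-14029 + 10077} + \left(\left(-17\right)^{2} - 4949\right)\right) - 2888 = \left(\sqrt{-3952} + \left(289 - 4949\right)\right) - 2888 = \left(4 i \sqrt{247} - 4660\right) - 2888 = \left(-4660 + 4 i \sqrt{247}\right) - 2888 = -7548 + 4 i \sqrt{247}$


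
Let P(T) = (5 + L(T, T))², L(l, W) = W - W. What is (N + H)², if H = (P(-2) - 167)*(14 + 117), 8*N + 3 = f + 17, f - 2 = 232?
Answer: 344882041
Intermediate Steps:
L(l, W) = 0
P(T) = 25 (P(T) = (5 + 0)² = 5² = 25)
f = 234 (f = 2 + 232 = 234)
N = 31 (N = -3/8 + (234 + 17)/8 = -3/8 + (⅛)*251 = -3/8 + 251/8 = 31)
H = -18602 (H = (25 - 167)*(14 + 117) = -142*131 = -18602)
(N + H)² = (31 - 18602)² = (-18571)² = 344882041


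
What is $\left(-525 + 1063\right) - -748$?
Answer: $1286$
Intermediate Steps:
$\left(-525 + 1063\right) - -748 = 538 + 748 = 1286$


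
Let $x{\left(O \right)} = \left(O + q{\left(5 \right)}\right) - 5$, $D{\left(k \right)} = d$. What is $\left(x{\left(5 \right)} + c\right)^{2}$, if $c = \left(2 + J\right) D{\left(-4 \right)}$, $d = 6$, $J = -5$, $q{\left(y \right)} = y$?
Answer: $169$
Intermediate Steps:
$D{\left(k \right)} = 6$
$x{\left(O \right)} = O$ ($x{\left(O \right)} = \left(O + 5\right) - 5 = \left(5 + O\right) - 5 = O$)
$c = -18$ ($c = \left(2 - 5\right) 6 = \left(-3\right) 6 = -18$)
$\left(x{\left(5 \right)} + c\right)^{2} = \left(5 - 18\right)^{2} = \left(-13\right)^{2} = 169$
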